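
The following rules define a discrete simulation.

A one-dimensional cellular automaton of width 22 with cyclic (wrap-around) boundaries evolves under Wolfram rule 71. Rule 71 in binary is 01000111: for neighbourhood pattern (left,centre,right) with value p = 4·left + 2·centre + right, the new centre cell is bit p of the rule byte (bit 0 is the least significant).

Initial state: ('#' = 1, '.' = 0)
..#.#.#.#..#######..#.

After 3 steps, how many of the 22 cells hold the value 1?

10

t=0: ..#.#.#.#..#######..#.
t=1: ###.#.#.#.#......#.##.
t=2: ..#.#.#.#.#.######..#.
t=3: ###.#.#.#.#......#.##.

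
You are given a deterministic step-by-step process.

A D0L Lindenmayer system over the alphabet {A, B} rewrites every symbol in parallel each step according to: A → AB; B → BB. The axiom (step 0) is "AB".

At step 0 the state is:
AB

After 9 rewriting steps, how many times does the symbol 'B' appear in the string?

1023

0) AB
1) ABBB
2) ABBBBBBB
3) ABBBBBBBBBBBBBBB
4) ABBBBBBBBBBBBBBBBBBBBBBBBBBBBBBB
5) ABBBBBBBBBBBBBBBBBBBBBBBBBBBBBBBBBBBBBBBBBBBBBBBBBBBBBBBBBBBBBBB
6) ABBBBBBBBBBBBBBBBBBBBBBBBBBBBBBBBBBBBBBBBBBBBBBBBBBBBBBBBB…BBBBBBBBBBBBBBBBBBBBBBBBBBBBBBBBBBBBBBBBBBBBBBBBBBBBBBBBBB  (len 128)
7) ABBBBBBBBBBBBBBBBBBBBBBBBBBBBBBBBBBBBBBBBBBBBBBBBBBBBBBBBB…BBBBBBBBBBBBBBBBBBBBBBBBBBBBBBBBBBBBBBBBBBBBBBBBBBBBBBBBBB  (len 256)
8) ABBBBBBBBBBBBBBBBBBBBBBBBBBBBBBBBBBBBBBBBBBBBBBBBBBBBBBBBB…BBBBBBBBBBBBBBBBBBBBBBBBBBBBBBBBBBBBBBBBBBBBBBBBBBBBBBBBBB  (len 512)
9) ABBBBBBBBBBBBBBBBBBBBBBBBBBBBBBBBBBBBBBBBBBBBBBBBBBBBBBBBB…BBBBBBBBBBBBBBBBBBBBBBBBBBBBBBBBBBBBBBBBBBBBBBBBBBBBBBBBBB  (len 1024)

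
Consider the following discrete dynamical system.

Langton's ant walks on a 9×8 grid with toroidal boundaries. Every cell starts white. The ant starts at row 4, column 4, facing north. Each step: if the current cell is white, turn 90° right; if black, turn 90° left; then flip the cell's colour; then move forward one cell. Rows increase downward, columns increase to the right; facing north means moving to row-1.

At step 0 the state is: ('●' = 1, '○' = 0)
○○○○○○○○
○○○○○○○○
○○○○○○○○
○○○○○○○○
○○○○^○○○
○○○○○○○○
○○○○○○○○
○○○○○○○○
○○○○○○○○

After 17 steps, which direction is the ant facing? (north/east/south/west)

0) ○○○○○○○○
○○○○○○○○
○○○○○○○○
○○○○○○○○
○○○○^○○○
○○○○○○○○
○○○○○○○○
○○○○○○○○
○○○○○○○○
1) ○○○○○○○○
○○○○○○○○
○○○○○○○○
○○○○○○○○
○○○○●>○○
○○○○○○○○
○○○○○○○○
○○○○○○○○
○○○○○○○○
2) ○○○○○○○○
○○○○○○○○
○○○○○○○○
○○○○○○○○
○○○○●●○○
○○○○○v○○
○○○○○○○○
○○○○○○○○
○○○○○○○○
3) ○○○○○○○○
○○○○○○○○
○○○○○○○○
○○○○○○○○
○○○○●●○○
○○○○<●○○
○○○○○○○○
○○○○○○○○
○○○○○○○○
4) ○○○○○○○○
○○○○○○○○
○○○○○○○○
○○○○○○○○
○○○○^●○○
○○○○●●○○
○○○○○○○○
○○○○○○○○
○○○○○○○○
5) ○○○○○○○○
○○○○○○○○
○○○○○○○○
○○○○○○○○
○○○<○●○○
○○○○●●○○
○○○○○○○○
○○○○○○○○
○○○○○○○○
6) ○○○○○○○○
○○○○○○○○
○○○○○○○○
○○○^○○○○
○○○●○●○○
○○○○●●○○
○○○○○○○○
○○○○○○○○
○○○○○○○○
7) ○○○○○○○○
○○○○○○○○
○○○○○○○○
○○○●>○○○
○○○●○●○○
○○○○●●○○
○○○○○○○○
○○○○○○○○
○○○○○○○○
8) ○○○○○○○○
○○○○○○○○
○○○○○○○○
○○○●●○○○
○○○●v●○○
○○○○●●○○
○○○○○○○○
○○○○○○○○
○○○○○○○○
9) ○○○○○○○○
○○○○○○○○
○○○○○○○○
○○○●●○○○
○○○<●●○○
○○○○●●○○
○○○○○○○○
○○○○○○○○
○○○○○○○○
10) ○○○○○○○○
○○○○○○○○
○○○○○○○○
○○○●●○○○
○○○○●●○○
○○○v●●○○
○○○○○○○○
○○○○○○○○
○○○○○○○○
11) ○○○○○○○○
○○○○○○○○
○○○○○○○○
○○○●●○○○
○○○○●●○○
○○<●●●○○
○○○○○○○○
○○○○○○○○
○○○○○○○○
12) ○○○○○○○○
○○○○○○○○
○○○○○○○○
○○○●●○○○
○○^○●●○○
○○●●●●○○
○○○○○○○○
○○○○○○○○
○○○○○○○○
13) ○○○○○○○○
○○○○○○○○
○○○○○○○○
○○○●●○○○
○○●>●●○○
○○●●●●○○
○○○○○○○○
○○○○○○○○
○○○○○○○○
14) ○○○○○○○○
○○○○○○○○
○○○○○○○○
○○○●●○○○
○○●●●●○○
○○●v●●○○
○○○○○○○○
○○○○○○○○
○○○○○○○○
15) ○○○○○○○○
○○○○○○○○
○○○○○○○○
○○○●●○○○
○○●●●●○○
○○●○>●○○
○○○○○○○○
○○○○○○○○
○○○○○○○○
16) ○○○○○○○○
○○○○○○○○
○○○○○○○○
○○○●●○○○
○○●●^●○○
○○●○○●○○
○○○○○○○○
○○○○○○○○
○○○○○○○○
17) ○○○○○○○○
○○○○○○○○
○○○○○○○○
○○○●●○○○
○○●<○●○○
○○●○○●○○
○○○○○○○○
○○○○○○○○
○○○○○○○○

west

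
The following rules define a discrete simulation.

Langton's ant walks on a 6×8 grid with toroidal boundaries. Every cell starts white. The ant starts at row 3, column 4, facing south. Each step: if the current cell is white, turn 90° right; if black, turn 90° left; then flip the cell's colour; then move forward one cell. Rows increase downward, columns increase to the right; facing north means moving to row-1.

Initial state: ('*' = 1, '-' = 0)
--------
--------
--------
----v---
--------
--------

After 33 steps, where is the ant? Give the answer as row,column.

[0] --------
--------
--------
----v---
--------
--------
[1] --------
--------
--------
---<*---
--------
--------
[2] --------
--------
---^----
---**---
--------
--------
[3] --------
--------
---*>---
---**---
--------
--------
[4] --------
--------
---**---
---*v---
--------
--------
[5] --------
--------
---**---
---*->--
--------
--------
[6] --------
--------
---**---
---*-*--
-----v--
--------
[7] --------
--------
---**---
---*-*--
----<*--
--------
[8] --------
--------
---**---
---*^*--
----**--
--------
[9] --------
--------
---**---
---**>--
----**--
--------
[10] --------
--------
---**^--
---**---
----**--
--------
[11] --------
--------
---***>-
---**---
----**--
--------
[12] --------
--------
---****-
---**-v-
----**--
--------
[13] --------
--------
---****-
---**<*-
----**--
--------
[14] --------
--------
---**^*-
---****-
----**--
--------
[15] --------
--------
---*<-*-
---****-
----**--
--------
[16] --------
--------
---*--*-
---*v**-
----**--
--------
[17] --------
--------
---*--*-
---*->*-
----**--
--------
[18] --------
--------
---*-^*-
---*--*-
----**--
--------
[19] --------
--------
---*-*>-
---*--*-
----**--
--------
[20] --------
------^-
---*-*--
---*--*-
----**--
--------
[21] --------
------*>
---*-*--
---*--*-
----**--
--------
[22] --------
------**
---*-*-v
---*--*-
----**--
--------
[23] --------
------**
---*-*<*
---*--*-
----**--
--------
[24] --------
------^*
---*-***
---*--*-
----**--
--------
[25] --------
-----<-*
---*-***
---*--*-
----**--
--------
[26] -----^--
-----*-*
---*-***
---*--*-
----**--
--------
[27] -----*>-
-----*-*
---*-***
---*--*-
----**--
--------
[28] -----**-
-----*v*
---*-***
---*--*-
----**--
--------
[29] -----**-
-----<**
---*-***
---*--*-
----**--
--------
[30] -----**-
------**
---*-v**
---*--*-
----**--
--------
[31] -----**-
------**
---*-->*
---*--*-
----**--
--------
[32] -----**-
------^*
---*---*
---*--*-
----**--
--------
[33] -----**-
-----<-*
---*---*
---*--*-
----**--
--------

1,5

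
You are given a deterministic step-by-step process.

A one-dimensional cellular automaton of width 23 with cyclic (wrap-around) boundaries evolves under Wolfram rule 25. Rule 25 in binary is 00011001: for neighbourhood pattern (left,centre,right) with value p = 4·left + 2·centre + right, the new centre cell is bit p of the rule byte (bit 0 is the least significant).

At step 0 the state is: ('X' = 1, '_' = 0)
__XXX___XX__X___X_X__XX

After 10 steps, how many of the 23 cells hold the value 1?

8

k=0  __XXX___XX__X___X_X__XX
k=1  X_X__XX_X_X__XX____X_X_
k=2  ___X_X_____X_X_XXX_____
k=3  XX____XXXX_____X__XXXXX
k=4  __XXX_X___XXXX__X_X____
k=5  X_X____XX_X___X____XXXX
k=6  ___XXX_X___XX__XXX_X___
k=7  XX_X____XX_X_X_X____XXX
k=8  ____XXX_X_______XXX_X__
k=9  XXX_X____XXXXXX_X____XX
k=10  _____XXX_X_______XXX_X_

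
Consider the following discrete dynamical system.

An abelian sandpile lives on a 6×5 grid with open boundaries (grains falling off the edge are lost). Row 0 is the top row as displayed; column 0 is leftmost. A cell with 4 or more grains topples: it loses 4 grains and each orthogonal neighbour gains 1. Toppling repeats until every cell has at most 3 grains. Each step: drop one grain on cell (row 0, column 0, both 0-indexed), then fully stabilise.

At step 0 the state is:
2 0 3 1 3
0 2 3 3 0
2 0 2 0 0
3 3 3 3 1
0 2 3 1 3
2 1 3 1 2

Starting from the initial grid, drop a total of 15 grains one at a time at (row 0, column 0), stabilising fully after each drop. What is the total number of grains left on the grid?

56

gen 0: 2 0 3 1 3
0 2 3 3 0
2 0 2 0 0
3 3 3 3 1
0 2 3 1 3
2 1 3 1 2
gen 1: 3 0 3 1 3
0 2 3 3 0
2 0 2 0 0
3 3 3 3 1
0 2 3 1 3
2 1 3 1 2
gen 2: 0 1 3 1 3
1 2 3 3 0
2 0 2 0 0
3 3 3 3 1
0 2 3 1 3
2 1 3 1 2
gen 3: 1 1 3 1 3
1 2 3 3 0
2 0 2 0 0
3 3 3 3 1
0 2 3 1 3
2 1 3 1 2
gen 4: 2 1 3 1 3
1 2 3 3 0
2 0 2 0 0
3 3 3 3 1
0 2 3 1 3
2 1 3 1 2
gen 5: 3 1 3 1 3
1 2 3 3 0
2 0 2 0 0
3 3 3 3 1
0 2 3 1 3
2 1 3 1 2
gen 6: 0 2 3 1 3
2 2 3 3 0
2 0 2 0 0
3 3 3 3 1
0 2 3 1 3
2 1 3 1 2
gen 7: 1 2 3 1 3
2 2 3 3 0
2 0 2 0 0
3 3 3 3 1
0 2 3 1 3
2 1 3 1 2
gen 8: 2 2 3 1 3
2 2 3 3 0
2 0 2 0 0
3 3 3 3 1
0 2 3 1 3
2 1 3 1 2
gen 9: 3 2 3 1 3
2 2 3 3 0
2 0 2 0 0
3 3 3 3 1
0 2 3 1 3
2 1 3 1 2
gen 10: 0 3 3 1 3
3 2 3 3 0
2 0 2 0 0
3 3 3 3 1
0 2 3 1 3
2 1 3 1 2
gen 11: 1 3 3 1 3
3 2 3 3 0
2 0 2 0 0
3 3 3 3 1
0 2 3 1 3
2 1 3 1 2
gen 12: 2 3 3 1 3
3 2 3 3 0
2 0 2 0 0
3 3 3 3 1
0 2 3 1 3
2 1 3 1 2
gen 13: 3 3 3 1 3
3 2 3 3 0
2 0 2 0 0
3 3 3 3 1
0 2 3 1 3
2 1 3 1 2
gen 14: 2 2 1 3 3
1 1 2 0 1
3 1 3 1 0
3 3 3 3 1
0 2 3 1 3
2 1 3 1 2
gen 15: 3 2 1 3 3
1 1 2 0 1
3 1 3 1 0
3 3 3 3 1
0 2 3 1 3
2 1 3 1 2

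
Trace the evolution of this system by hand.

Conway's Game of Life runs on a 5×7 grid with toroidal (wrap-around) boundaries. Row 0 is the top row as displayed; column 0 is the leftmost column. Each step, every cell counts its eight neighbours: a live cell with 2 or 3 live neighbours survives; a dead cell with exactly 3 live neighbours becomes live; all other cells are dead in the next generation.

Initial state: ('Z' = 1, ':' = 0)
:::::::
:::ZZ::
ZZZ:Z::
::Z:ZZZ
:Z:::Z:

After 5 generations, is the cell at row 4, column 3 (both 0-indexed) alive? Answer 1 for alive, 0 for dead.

gen 0: :::::::
:::ZZ::
ZZZ:Z::
::Z:ZZZ
:Z:::Z:
gen 1: ::::Z::
:ZZZZ::
ZZZ:::Z
::Z:Z:Z
::::ZZZ
gen 2: ::Z::::
::::ZZ:
::::Z:Z
::Z:Z::
::::Z:Z
gen 3: :::ZZ::
:::ZZZ:
::::Z::
::::Z::
:::::Z:
gen 4: :::Z:::
:::::Z:
:::::::
::::ZZ:
:::Z:Z:
gen 5: :::::::
:::::::
::::ZZ:
::::ZZ:
:::Z:Z:

1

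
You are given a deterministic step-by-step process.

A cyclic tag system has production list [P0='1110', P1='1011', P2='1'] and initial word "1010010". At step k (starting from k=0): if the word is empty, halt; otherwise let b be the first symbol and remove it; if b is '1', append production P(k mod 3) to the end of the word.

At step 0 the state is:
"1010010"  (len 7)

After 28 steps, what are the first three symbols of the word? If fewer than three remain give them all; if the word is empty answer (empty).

step 0: "1010010"  (len 7)
step 1: "0100101110"  (len 10)
step 2: "100101110"  (len 9)
step 3: "001011101"  (len 9)
step 4: "01011101"  (len 8)
step 5: "1011101"  (len 7)
step 6: "0111011"  (len 7)
step 7: "111011"  (len 6)
step 8: "110111011"  (len 9)
step 9: "101110111"  (len 9)
step 10: "011101111110"  (len 12)
step 11: "11101111110"  (len 11)
step 12: "11011111101"  (len 11)
step 13: "10111111011110"  (len 14)
step 14: "01111110111101011"  (len 17)
step 15: "1111110111101011"  (len 16)
step 16: "1111101111010111110"  (len 19)
step 17: "1111011110101111101011"  (len 22)
step 18: "1110111101011111010111"  (len 22)
step 19: "1101111010111110101111110"  (len 25)
step 20: "1011110101111101011111101011"  (len 28)
step 21: "0111101011111010111111010111"  (len 28)
step 22: "111101011111010111111010111"  (len 27)
step 23: "111010111110101111110101111011"  (len 30)
step 24: "110101111101011111101011110111"  (len 30)
step 25: "101011111010111111010111101111110"  (len 33)
step 26: "010111110101111110101111011111101011"  (len 36)
step 27: "10111110101111110101111011111101011"  (len 35)
step 28: "01111101011111101011110111111010111110"  (len 38)

011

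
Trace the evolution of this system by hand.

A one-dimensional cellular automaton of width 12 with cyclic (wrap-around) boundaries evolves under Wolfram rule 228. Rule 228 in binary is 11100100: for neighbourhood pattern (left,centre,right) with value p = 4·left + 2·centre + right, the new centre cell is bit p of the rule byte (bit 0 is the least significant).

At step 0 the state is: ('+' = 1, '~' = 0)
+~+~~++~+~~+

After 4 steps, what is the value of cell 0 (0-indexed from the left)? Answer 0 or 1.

0

0) +~+~~++~+~~+
1) +++~~~+++~~~
2) ~++~~~~++~~~
3) ~~+~~~~~+~~~
4) ~~+~~~~~+~~~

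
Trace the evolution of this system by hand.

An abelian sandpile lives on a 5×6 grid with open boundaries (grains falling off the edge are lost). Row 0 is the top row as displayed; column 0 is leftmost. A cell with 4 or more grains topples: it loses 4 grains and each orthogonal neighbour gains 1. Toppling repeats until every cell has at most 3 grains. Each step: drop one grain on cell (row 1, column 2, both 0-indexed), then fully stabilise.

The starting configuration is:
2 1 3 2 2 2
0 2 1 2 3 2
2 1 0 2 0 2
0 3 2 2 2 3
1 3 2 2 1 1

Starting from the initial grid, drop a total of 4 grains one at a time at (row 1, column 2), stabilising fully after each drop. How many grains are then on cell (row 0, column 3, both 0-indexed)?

3

step 0: 2 1 3 2 2 2
0 2 1 2 3 2
2 1 0 2 0 2
0 3 2 2 2 3
1 3 2 2 1 1
step 1: 2 1 3 2 2 2
0 2 2 2 3 2
2 1 0 2 0 2
0 3 2 2 2 3
1 3 2 2 1 1
step 2: 2 1 3 2 2 2
0 2 3 2 3 2
2 1 0 2 0 2
0 3 2 2 2 3
1 3 2 2 1 1
step 3: 2 2 0 3 2 2
0 3 1 3 3 2
2 1 1 2 0 2
0 3 2 2 2 3
1 3 2 2 1 1
step 4: 2 2 0 3 2 2
0 3 2 3 3 2
2 1 1 2 0 2
0 3 2 2 2 3
1 3 2 2 1 1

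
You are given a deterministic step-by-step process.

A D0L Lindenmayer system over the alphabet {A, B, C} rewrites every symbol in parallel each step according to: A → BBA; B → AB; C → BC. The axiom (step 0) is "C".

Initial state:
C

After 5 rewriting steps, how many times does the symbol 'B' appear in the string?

[0] C
[1] BC
[2] ABBC
[3] BBAABABBC
[4] ABABBBABBAABBBAABABBC
[5] BBAABBBAABABABBBAABABBBABBAABABABBBABBAABBBAABABBC

29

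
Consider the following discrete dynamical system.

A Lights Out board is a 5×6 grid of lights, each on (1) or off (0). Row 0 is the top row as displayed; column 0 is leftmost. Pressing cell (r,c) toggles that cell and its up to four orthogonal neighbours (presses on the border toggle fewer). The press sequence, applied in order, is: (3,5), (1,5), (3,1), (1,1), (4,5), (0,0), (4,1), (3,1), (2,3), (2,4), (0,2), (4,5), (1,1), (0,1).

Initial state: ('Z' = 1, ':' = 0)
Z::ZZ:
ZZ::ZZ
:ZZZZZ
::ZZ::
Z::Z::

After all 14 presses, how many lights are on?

step 0: Z::ZZ:
ZZ::ZZ
:ZZZZZ
::ZZ::
Z::Z::
step 1: Z::ZZ:
ZZ::ZZ
:ZZZZ:
::ZZZZ
Z::Z:Z
step 2: Z::ZZZ
ZZ::::
:ZZZZZ
::ZZZZ
Z::Z:Z
step 3: Z::ZZZ
ZZ::::
::ZZZZ
ZZ:ZZZ
ZZ:Z:Z
step 4: ZZ:ZZZ
::Z:::
:ZZZZZ
ZZ:ZZZ
ZZ:Z:Z
step 5: ZZ:ZZZ
::Z:::
:ZZZZZ
ZZ:ZZ:
ZZ:ZZ:
step 6: :::ZZZ
Z:Z:::
:ZZZZZ
ZZ:ZZ:
ZZ:ZZ:
step 7: :::ZZZ
Z:Z:::
:ZZZZZ
Z::ZZ:
::ZZZ:
step 8: :::ZZZ
Z:Z:::
::ZZZZ
:ZZZZ:
:ZZZZ:
step 9: :::ZZZ
Z:ZZ::
:::::Z
:ZZ:Z:
:ZZZZ:
step 10: :::ZZZ
Z:ZZZ:
:::ZZ:
:ZZ:::
:ZZZZ:
step 11: :ZZ:ZZ
Z::ZZ:
:::ZZ:
:ZZ:::
:ZZZZ:
step 12: :ZZ:ZZ
Z::ZZ:
:::ZZ:
:ZZ::Z
:ZZZ:Z
step 13: ::Z:ZZ
:ZZZZ:
:Z:ZZ:
:ZZ::Z
:ZZZ:Z
step 14: ZZ::ZZ
::ZZZ:
:Z:ZZ:
:ZZ::Z
:ZZZ:Z

17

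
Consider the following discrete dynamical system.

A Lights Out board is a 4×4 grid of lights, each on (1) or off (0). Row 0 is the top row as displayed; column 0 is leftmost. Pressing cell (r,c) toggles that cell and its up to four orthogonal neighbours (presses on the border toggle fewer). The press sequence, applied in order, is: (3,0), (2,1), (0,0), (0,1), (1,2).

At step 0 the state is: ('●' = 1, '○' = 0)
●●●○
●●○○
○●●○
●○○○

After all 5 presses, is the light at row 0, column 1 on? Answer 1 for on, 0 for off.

0) ●●●○
●●○○
○●●○
●○○○
1) ●●●○
●●○○
●●●○
○●○○
2) ●●●○
●○○○
○○○○
○○○○
3) ○○●○
○○○○
○○○○
○○○○
4) ●●○○
○●○○
○○○○
○○○○
5) ●●●○
○○●●
○○●○
○○○○

1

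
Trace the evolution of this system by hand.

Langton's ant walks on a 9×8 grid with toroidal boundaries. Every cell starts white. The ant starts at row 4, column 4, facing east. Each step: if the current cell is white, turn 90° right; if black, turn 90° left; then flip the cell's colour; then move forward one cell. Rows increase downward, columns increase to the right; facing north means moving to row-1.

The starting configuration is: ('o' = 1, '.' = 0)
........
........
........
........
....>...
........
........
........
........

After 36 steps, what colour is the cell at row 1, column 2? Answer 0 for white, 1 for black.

k=0  ........
........
........
........
....>...
........
........
........
........
k=1  ........
........
........
........
....o...
....v...
........
........
........
k=2  ........
........
........
........
....o...
...<o...
........
........
........
k=3  ........
........
........
........
...^o...
...oo...
........
........
........
k=4  ........
........
........
........
...o>...
...oo...
........
........
........
k=5  ........
........
........
....^...
...o....
...oo...
........
........
........
k=6  ........
........
........
....o>..
...o....
...oo...
........
........
........
k=7  ........
........
........
....oo..
...o.v..
...oo...
........
........
........
k=8  ........
........
........
....oo..
...o<o..
...oo...
........
........
........
k=9  ........
........
........
....^o..
...ooo..
...oo...
........
........
........
k=10  ........
........
........
...<.o..
...ooo..
...oo...
........
........
........
k=11  ........
........
...^....
...o.o..
...ooo..
...oo...
........
........
........
k=12  ........
........
...o>...
...o.o..
...ooo..
...oo...
........
........
........
k=13  ........
........
...oo...
...ovo..
...ooo..
...oo...
........
........
........
k=14  ........
........
...oo...
...<oo..
...ooo..
...oo...
........
........
........
k=15  ........
........
...oo...
....oo..
...voo..
...oo...
........
........
........
k=16  ........
........
...oo...
....oo..
....>o..
...oo...
........
........
........
k=17  ........
........
...oo...
....^o..
.....o..
...oo...
........
........
........
k=18  ........
........
...oo...
...<.o..
.....o..
...oo...
........
........
........
k=19  ........
........
...^o...
...o.o..
.....o..
...oo...
........
........
........
k=20  ........
........
..<.o...
...o.o..
.....o..
...oo...
........
........
........
k=21  ........
..^.....
..o.o...
...o.o..
.....o..
...oo...
........
........
........
k=22  ........
..o>....
..o.o...
...o.o..
.....o..
...oo...
........
........
........
k=23  ........
..oo....
..ovo...
...o.o..
.....o..
...oo...
........
........
........
k=24  ........
..oo....
..<oo...
...o.o..
.....o..
...oo...
........
........
........
k=25  ........
..oo....
...oo...
..vo.o..
.....o..
...oo...
........
........
........
k=26  ........
..oo....
...oo...
.<oo.o..
.....o..
...oo...
........
........
........
k=27  ........
..oo....
.^.oo...
.ooo.o..
.....o..
...oo...
........
........
........
k=28  ........
..oo....
.o>oo...
.ooo.o..
.....o..
...oo...
........
........
........
k=29  ........
..oo....
.oooo...
.ovo.o..
.....o..
...oo...
........
........
........
k=30  ........
..oo....
.oooo...
.o.>.o..
.....o..
...oo...
........
........
........
k=31  ........
..oo....
.oo^o...
.o...o..
.....o..
...oo...
........
........
........
k=32  ........
..oo....
.o<.o...
.o...o..
.....o..
...oo...
........
........
........
k=33  ........
..oo....
.o..o...
.ov..o..
.....o..
...oo...
........
........
........
k=34  ........
..oo....
.o..o...
.<o..o..
.....o..
...oo...
........
........
........
k=35  ........
..oo....
.o..o...
..o..o..
.v...o..
...oo...
........
........
........
k=36  ........
..oo....
.o..o...
..o..o..
<o...o..
...oo...
........
........
........

1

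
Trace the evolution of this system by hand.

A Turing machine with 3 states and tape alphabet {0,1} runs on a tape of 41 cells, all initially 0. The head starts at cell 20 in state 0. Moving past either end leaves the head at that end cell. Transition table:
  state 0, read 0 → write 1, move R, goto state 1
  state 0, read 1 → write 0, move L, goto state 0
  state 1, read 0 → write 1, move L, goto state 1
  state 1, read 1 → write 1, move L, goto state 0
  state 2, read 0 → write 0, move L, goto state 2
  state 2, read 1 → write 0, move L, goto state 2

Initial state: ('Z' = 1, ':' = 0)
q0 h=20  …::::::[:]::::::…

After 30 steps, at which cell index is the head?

10

step 0: q0 h=20  …::::::[:]::::::…
step 1: q1 h=21  …:::::Z[:]::::::…
step 2: q1 h=20  …::::::[Z]Z:::::…
step 3: q0 h=19  …::::::[:]ZZ::::…
step 4: q1 h=20  …:::::Z[Z]Z:::::…
step 5: q0 h=19  …::::::[Z]ZZ::::…
step 6: q0 h=18  …::::::[:]:ZZ:::…
step 7: q1 h=19  …:::::Z[:]ZZ::::…
step 8: q1 h=18  …::::::[Z]ZZZ:::…
step 9: q0 h=17  …::::::[:]ZZZZ::…
step 10: q1 h=18  …:::::Z[Z]ZZZ:::…
step 11: q0 h=17  …::::::[Z]ZZZZ::…
step 12: q0 h=16  …::::::[:]:ZZZZ:…
step 13: q1 h=17  …:::::Z[:]ZZZZ::…
step 14: q1 h=16  …::::::[Z]ZZZZZ:…
step 15: q0 h=15  …::::::[:]ZZZZZZ…
step 16: q1 h=16  …:::::Z[Z]ZZZZZ:…
step 17: q0 h=15  …::::::[Z]ZZZZZZ…
step 18: q0 h=14  …::::::[:]:ZZZZZ…
step 19: q1 h=15  …:::::Z[:]ZZZZZZ…
step 20: q1 h=14  …::::::[Z]ZZZZZZ…
step 21: q0 h=13  …::::::[:]ZZZZZZ…
step 22: q1 h=14  …:::::Z[Z]ZZZZZZ…
step 23: q0 h=13  …::::::[Z]ZZZZZZ…
step 24: q0 h=12  …::::::[:]:ZZZZZ…
step 25: q1 h=13  …:::::Z[:]ZZZZZZ…
step 26: q1 h=12  …::::::[Z]ZZZZZZ…
step 27: q0 h=11  …::::::[:]ZZZZZZ…
step 28: q1 h=12  …:::::Z[Z]ZZZZZZ…
step 29: q0 h=11  …::::::[Z]ZZZZZZ…
step 30: q0 h=10  …::::::[:]:ZZZZZ…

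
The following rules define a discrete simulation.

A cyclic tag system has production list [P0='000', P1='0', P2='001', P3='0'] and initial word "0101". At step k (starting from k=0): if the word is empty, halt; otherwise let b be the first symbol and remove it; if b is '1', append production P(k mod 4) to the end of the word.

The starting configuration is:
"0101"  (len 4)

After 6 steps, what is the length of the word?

0

k=0  "0101"  (len 4)
k=1  "101"  (len 3)
k=2  "010"  (len 3)
k=3  "10"  (len 2)
k=4  "00"  (len 2)
k=5  "0"  (len 1)
k=6  (halted — word empty)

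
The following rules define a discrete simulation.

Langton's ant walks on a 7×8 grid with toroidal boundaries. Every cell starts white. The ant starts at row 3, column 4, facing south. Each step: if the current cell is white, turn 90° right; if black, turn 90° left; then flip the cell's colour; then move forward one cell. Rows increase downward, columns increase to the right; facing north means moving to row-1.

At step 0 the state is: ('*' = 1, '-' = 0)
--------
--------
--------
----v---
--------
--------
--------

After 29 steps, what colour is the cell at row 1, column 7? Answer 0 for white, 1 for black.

1

t=0: --------
--------
--------
----v---
--------
--------
--------
t=1: --------
--------
--------
---<*---
--------
--------
--------
t=2: --------
--------
---^----
---**---
--------
--------
--------
t=3: --------
--------
---*>---
---**---
--------
--------
--------
t=4: --------
--------
---**---
---*v---
--------
--------
--------
t=5: --------
--------
---**---
---*->--
--------
--------
--------
t=6: --------
--------
---**---
---*-*--
-----v--
--------
--------
t=7: --------
--------
---**---
---*-*--
----<*--
--------
--------
t=8: --------
--------
---**---
---*^*--
----**--
--------
--------
t=9: --------
--------
---**---
---**>--
----**--
--------
--------
t=10: --------
--------
---**^--
---**---
----**--
--------
--------
t=11: --------
--------
---***>-
---**---
----**--
--------
--------
t=12: --------
--------
---****-
---**-v-
----**--
--------
--------
t=13: --------
--------
---****-
---**<*-
----**--
--------
--------
t=14: --------
--------
---**^*-
---****-
----**--
--------
--------
t=15: --------
--------
---*<-*-
---****-
----**--
--------
--------
t=16: --------
--------
---*--*-
---*v**-
----**--
--------
--------
t=17: --------
--------
---*--*-
---*->*-
----**--
--------
--------
t=18: --------
--------
---*-^*-
---*--*-
----**--
--------
--------
t=19: --------
--------
---*-*>-
---*--*-
----**--
--------
--------
t=20: --------
------^-
---*-*--
---*--*-
----**--
--------
--------
t=21: --------
------*>
---*-*--
---*--*-
----**--
--------
--------
t=22: --------
------**
---*-*-v
---*--*-
----**--
--------
--------
t=23: --------
------**
---*-*<*
---*--*-
----**--
--------
--------
t=24: --------
------^*
---*-***
---*--*-
----**--
--------
--------
t=25: --------
-----<-*
---*-***
---*--*-
----**--
--------
--------
t=26: -----^--
-----*-*
---*-***
---*--*-
----**--
--------
--------
t=27: -----*>-
-----*-*
---*-***
---*--*-
----**--
--------
--------
t=28: -----**-
-----*v*
---*-***
---*--*-
----**--
--------
--------
t=29: -----**-
-----<**
---*-***
---*--*-
----**--
--------
--------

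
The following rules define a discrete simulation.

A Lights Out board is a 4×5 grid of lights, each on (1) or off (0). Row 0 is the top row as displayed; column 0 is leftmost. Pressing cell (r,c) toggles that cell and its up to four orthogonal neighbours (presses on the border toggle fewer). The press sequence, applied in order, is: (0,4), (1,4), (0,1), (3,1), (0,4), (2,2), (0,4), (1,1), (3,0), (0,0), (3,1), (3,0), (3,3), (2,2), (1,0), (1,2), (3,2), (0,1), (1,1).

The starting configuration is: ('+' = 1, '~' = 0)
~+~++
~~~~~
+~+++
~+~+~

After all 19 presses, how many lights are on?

k=0  ~+~++
~~~~~
+~+++
~+~+~
k=1  ~+~~~
~~~~+
+~+++
~+~+~
k=2  ~+~~+
~~~+~
+~++~
~+~+~
k=3  +~+~+
~+~+~
+~++~
~+~+~
k=4  +~+~+
~+~+~
++++~
+~++~
k=5  +~++~
~+~++
++++~
+~++~
k=6  +~++~
~++++
+~~~~
+~~+~
k=7  +~+~+
~+++~
+~~~~
+~~+~
k=8  +++~+
+~~+~
++~~~
+~~+~
k=9  +++~+
+~~+~
~+~~~
~+~+~
k=10  ~~+~+
~~~+~
~+~~~
~+~+~
k=11  ~~+~+
~~~+~
~~~~~
+~++~
k=12  ~~+~+
~~~+~
+~~~~
~+++~
k=13  ~~+~+
~~~+~
+~~+~
~+~~+
k=14  ~~+~+
~~++~
+++~~
~++~+
k=15  +~+~+
++++~
~++~~
~++~+
k=16  +~~~+
+~~~~
~+~~~
~++~+
k=17  +~~~+
+~~~~
~++~~
~~~++
k=18  ~++~+
++~~~
~++~~
~~~++
k=19  ~~+~+
~~+~~
~~+~~
~~~++

6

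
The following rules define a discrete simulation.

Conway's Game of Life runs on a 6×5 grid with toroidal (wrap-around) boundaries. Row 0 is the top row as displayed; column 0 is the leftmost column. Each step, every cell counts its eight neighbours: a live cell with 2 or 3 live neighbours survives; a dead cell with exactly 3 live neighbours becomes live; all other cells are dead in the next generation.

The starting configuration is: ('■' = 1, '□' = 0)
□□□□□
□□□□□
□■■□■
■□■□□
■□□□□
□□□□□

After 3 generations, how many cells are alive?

14

0) □□□□□
□□□□□
□■■□■
■□■□□
■□□□□
□□□□□
1) □□□□□
□□□□□
■■■■□
■□■■■
□■□□□
□□□□□
2) □□□□□
□■■□□
■□□□□
□□□□□
■■■■■
□□□□□
3) □□□□□
□■□□□
□■□□□
□□■■□
■■■■■
■■■■■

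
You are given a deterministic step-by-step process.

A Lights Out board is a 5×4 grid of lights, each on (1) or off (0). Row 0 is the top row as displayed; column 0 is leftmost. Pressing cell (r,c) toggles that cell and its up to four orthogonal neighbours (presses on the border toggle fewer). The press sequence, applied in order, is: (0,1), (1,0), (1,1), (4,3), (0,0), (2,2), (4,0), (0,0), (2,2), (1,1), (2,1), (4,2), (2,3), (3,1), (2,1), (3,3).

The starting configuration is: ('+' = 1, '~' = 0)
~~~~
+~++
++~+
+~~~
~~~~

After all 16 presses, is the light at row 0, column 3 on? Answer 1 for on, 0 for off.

t=0: ~~~~
+~++
++~+
+~~~
~~~~
t=1: +++~
++++
++~+
+~~~
~~~~
t=2: ~++~
~~++
~+~+
+~~~
~~~~
t=3: ~~+~
++~+
~~~+
+~~~
~~~~
t=4: ~~+~
++~+
~~~+
+~~+
~~++
t=5: +++~
~+~+
~~~+
+~~+
~~++
t=6: +++~
~+++
~++~
+~++
~~++
t=7: +++~
~+++
~++~
~~++
++++
t=8: ~~+~
++++
~++~
~~++
++++
t=9: ~~+~
++~+
~~~+
~~~+
++++
t=10: ~++~
~~++
~+~+
~~~+
++++
t=11: ~++~
~+++
+~++
~+~+
++++
t=12: ~++~
~+++
+~++
~+++
+~~~
t=13: ~++~
~++~
+~~~
~++~
+~~~
t=14: ~++~
~++~
++~~
+~~~
++~~
t=15: ~++~
~~+~
~~+~
++~~
++~~
t=16: ~++~
~~+~
~~++
++++
++~+

0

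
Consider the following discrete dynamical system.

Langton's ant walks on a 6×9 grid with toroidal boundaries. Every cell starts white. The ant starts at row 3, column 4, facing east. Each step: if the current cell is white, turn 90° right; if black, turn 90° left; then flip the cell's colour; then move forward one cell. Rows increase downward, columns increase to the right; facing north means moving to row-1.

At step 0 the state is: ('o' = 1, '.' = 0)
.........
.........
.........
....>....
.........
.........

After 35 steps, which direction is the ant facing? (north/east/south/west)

gen 0: .........
.........
.........
....>....
.........
.........
gen 1: .........
.........
.........
....o....
....v....
.........
gen 2: .........
.........
.........
....o....
...<o....
.........
gen 3: .........
.........
.........
...^o....
...oo....
.........
gen 4: .........
.........
.........
...o>....
...oo....
.........
gen 5: .........
.........
....^....
...o.....
...oo....
.........
gen 6: .........
.........
....o>...
...o.....
...oo....
.........
gen 7: .........
.........
....oo...
...o.v...
...oo....
.........
gen 8: .........
.........
....oo...
...o<o...
...oo....
.........
gen 9: .........
.........
....^o...
...ooo...
...oo....
.........
gen 10: .........
.........
...<.o...
...ooo...
...oo....
.........
gen 11: .........
...^.....
...o.o...
...ooo...
...oo....
.........
gen 12: .........
...o>....
...o.o...
...ooo...
...oo....
.........
gen 13: .........
...oo....
...ovo...
...ooo...
...oo....
.........
gen 14: .........
...oo....
...<oo...
...ooo...
...oo....
.........
gen 15: .........
...oo....
....oo...
...voo...
...oo....
.........
gen 16: .........
...oo....
....oo...
....>o...
...oo....
.........
gen 17: .........
...oo....
....^o...
.....o...
...oo....
.........
gen 18: .........
...oo....
...<.o...
.....o...
...oo....
.........
gen 19: .........
...^o....
...o.o...
.....o...
...oo....
.........
gen 20: .........
..<.o....
...o.o...
.....o...
...oo....
.........
gen 21: ..^......
..o.o....
...o.o...
.....o...
...oo....
.........
gen 22: ..o>.....
..o.o....
...o.o...
.....o...
...oo....
.........
gen 23: ..oo.....
..ovo....
...o.o...
.....o...
...oo....
.........
gen 24: ..oo.....
..<oo....
...o.o...
.....o...
...oo....
.........
gen 25: ..oo.....
...oo....
..vo.o...
.....o...
...oo....
.........
gen 26: ..oo.....
...oo....
.<oo.o...
.....o...
...oo....
.........
gen 27: ..oo.....
.^.oo....
.ooo.o...
.....o...
...oo....
.........
gen 28: ..oo.....
.o>oo....
.ooo.o...
.....o...
...oo....
.........
gen 29: ..oo.....
.oooo....
.ovo.o...
.....o...
...oo....
.........
gen 30: ..oo.....
.oooo....
.o.>.o...
.....o...
...oo....
.........
gen 31: ..oo.....
.oo^o....
.o...o...
.....o...
...oo....
.........
gen 32: ..oo.....
.o<.o....
.o...o...
.....o...
...oo....
.........
gen 33: ..oo.....
.o..o....
.ov..o...
.....o...
...oo....
.........
gen 34: ..oo.....
.o..o....
.<o..o...
.....o...
...oo....
.........
gen 35: ..oo.....
.o..o....
..o..o...
.v...o...
...oo....
.........

south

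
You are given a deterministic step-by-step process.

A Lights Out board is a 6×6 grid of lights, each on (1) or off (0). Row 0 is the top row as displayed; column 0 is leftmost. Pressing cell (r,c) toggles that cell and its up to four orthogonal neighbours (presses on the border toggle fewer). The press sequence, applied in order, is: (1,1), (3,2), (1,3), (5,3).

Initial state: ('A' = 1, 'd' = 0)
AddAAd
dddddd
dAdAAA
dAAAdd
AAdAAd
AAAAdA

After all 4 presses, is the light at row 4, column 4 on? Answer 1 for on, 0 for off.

k=0  AddAAd
dddddd
dAdAAA
dAAAdd
AAdAAd
AAAAdA
k=1  AAdAAd
AAAddd
dddAAA
dAAAdd
AAdAAd
AAAAdA
k=2  AAdAAd
AAAddd
ddAAAA
dddddd
AAAAAd
AAAAdA
k=3  AAddAd
AAdAAd
ddAdAA
dddddd
AAAAAd
AAAAdA
k=4  AAddAd
AAdAAd
ddAdAA
dddddd
AAAdAd
AAddAA

1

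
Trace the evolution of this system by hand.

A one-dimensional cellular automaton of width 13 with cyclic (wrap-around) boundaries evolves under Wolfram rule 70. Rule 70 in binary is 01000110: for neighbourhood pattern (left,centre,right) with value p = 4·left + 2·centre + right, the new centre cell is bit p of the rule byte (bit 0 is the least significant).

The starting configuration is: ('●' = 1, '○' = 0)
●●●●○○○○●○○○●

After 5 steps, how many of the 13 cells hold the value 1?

k=0  ●●●●○○○○●○○○●
k=1  ○○○●○○○●●○○●○
k=2  ○○●●○○●○●○●●○
k=3  ○●○●○●●○●○○●○
k=4  ●●○●○○●○●○●●○
k=5  ○●○●○●●○●○○●○

6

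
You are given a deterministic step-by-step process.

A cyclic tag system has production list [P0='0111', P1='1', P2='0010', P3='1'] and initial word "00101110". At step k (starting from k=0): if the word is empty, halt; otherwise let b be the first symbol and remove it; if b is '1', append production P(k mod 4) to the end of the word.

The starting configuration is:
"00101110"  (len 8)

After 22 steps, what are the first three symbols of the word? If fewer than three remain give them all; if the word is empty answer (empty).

t=0: "00101110"  (len 8)
t=1: "0101110"  (len 7)
t=2: "101110"  (len 6)
t=3: "011100010"  (len 9)
t=4: "11100010"  (len 8)
t=5: "11000100111"  (len 11)
t=6: "10001001111"  (len 11)
t=7: "00010011110010"  (len 14)
t=8: "0010011110010"  (len 13)
t=9: "010011110010"  (len 12)
t=10: "10011110010"  (len 11)
t=11: "00111100100010"  (len 14)
t=12: "0111100100010"  (len 13)
t=13: "111100100010"  (len 12)
t=14: "111001000101"  (len 12)
t=15: "110010001010010"  (len 15)
t=16: "100100010100101"  (len 15)
t=17: "001000101001010111"  (len 18)
t=18: "01000101001010111"  (len 17)
t=19: "1000101001010111"  (len 16)
t=20: "0001010010101111"  (len 16)
t=21: "001010010101111"  (len 15)
t=22: "01010010101111"  (len 14)

010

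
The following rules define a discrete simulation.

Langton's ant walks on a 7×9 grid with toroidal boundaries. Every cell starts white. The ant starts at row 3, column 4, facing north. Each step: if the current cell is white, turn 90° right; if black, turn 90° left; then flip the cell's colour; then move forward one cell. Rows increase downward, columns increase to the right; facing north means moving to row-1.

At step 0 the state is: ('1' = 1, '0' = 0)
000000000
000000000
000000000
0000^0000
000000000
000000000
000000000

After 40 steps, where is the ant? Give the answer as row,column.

5,4

k=0  000000000
000000000
000000000
0000^0000
000000000
000000000
000000000
k=1  000000000
000000000
000000000
00001>000
000000000
000000000
000000000
k=2  000000000
000000000
000000000
000011000
00000v000
000000000
000000000
k=3  000000000
000000000
000000000
000011000
0000<1000
000000000
000000000
k=4  000000000
000000000
000000000
0000^1000
000011000
000000000
000000000
k=5  000000000
000000000
000000000
000<01000
000011000
000000000
000000000
k=6  000000000
000000000
000^00000
000101000
000011000
000000000
000000000
k=7  000000000
000000000
0001>0000
000101000
000011000
000000000
000000000
k=8  000000000
000000000
000110000
0001v1000
000011000
000000000
000000000
k=9  000000000
000000000
000110000
000<11000
000011000
000000000
000000000
k=10  000000000
000000000
000110000
000011000
000v11000
000000000
000000000
k=11  000000000
000000000
000110000
000011000
00<111000
000000000
000000000
k=12  000000000
000000000
000110000
00^011000
001111000
000000000
000000000
k=13  000000000
000000000
000110000
001>11000
001111000
000000000
000000000
k=14  000000000
000000000
000110000
001111000
001v11000
000000000
000000000
k=15  000000000
000000000
000110000
001111000
0010>1000
000000000
000000000
k=16  000000000
000000000
000110000
0011^1000
001001000
000000000
000000000
k=17  000000000
000000000
000110000
001<01000
001001000
000000000
000000000
k=18  000000000
000000000
000110000
001001000
001v01000
000000000
000000000
k=19  000000000
000000000
000110000
001001000
00<101000
000000000
000000000
k=20  000000000
000000000
000110000
001001000
000101000
00v000000
000000000
k=21  000000000
000000000
000110000
001001000
000101000
0<1000000
000000000
k=22  000000000
000000000
000110000
001001000
0^0101000
011000000
000000000
k=23  000000000
000000000
000110000
001001000
01>101000
011000000
000000000
k=24  000000000
000000000
000110000
001001000
011101000
01v000000
000000000
k=25  000000000
000000000
000110000
001001000
011101000
010>00000
000000000
k=26  000000000
000000000
000110000
001001000
011101000
010100000
000v00000
k=27  000000000
000000000
000110000
001001000
011101000
010100000
00<100000
k=28  000000000
000000000
000110000
001001000
011101000
01^100000
001100000
k=29  000000000
000000000
000110000
001001000
011101000
011>00000
001100000
k=30  000000000
000000000
000110000
001001000
011^01000
011000000
001100000
k=31  000000000
000000000
000110000
001001000
01<001000
011000000
001100000
k=32  000000000
000000000
000110000
001001000
010001000
01v000000
001100000
k=33  000000000
000000000
000110000
001001000
010001000
010>00000
001100000
k=34  000000000
000000000
000110000
001001000
010001000
010100000
001v00000
k=35  000000000
000000000
000110000
001001000
010001000
010100000
0010>0000
k=36  0000v0000
000000000
000110000
001001000
010001000
010100000
001010000
k=37  000<10000
000000000
000110000
001001000
010001000
010100000
001010000
k=38  000110000
000000000
000110000
001001000
010001000
010100000
001^10000
k=39  000110000
000000000
000110000
001001000
010001000
010100000
0011>0000
k=40  000110000
000000000
000110000
001001000
010001000
0101^0000
001100000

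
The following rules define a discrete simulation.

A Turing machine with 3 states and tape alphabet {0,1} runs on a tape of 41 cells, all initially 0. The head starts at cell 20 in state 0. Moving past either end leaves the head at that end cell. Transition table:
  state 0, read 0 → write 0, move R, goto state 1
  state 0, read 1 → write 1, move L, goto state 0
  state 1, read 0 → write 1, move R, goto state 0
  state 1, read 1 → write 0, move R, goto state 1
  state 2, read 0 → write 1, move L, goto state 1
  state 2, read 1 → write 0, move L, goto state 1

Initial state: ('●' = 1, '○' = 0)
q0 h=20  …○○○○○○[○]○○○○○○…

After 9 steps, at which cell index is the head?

0) q0 h=20  …○○○○○○[○]○○○○○○…
1) q1 h=21  …○○○○○○[○]○○○○○○…
2) q0 h=22  …○○○○○●[○]○○○○○○…
3) q1 h=23  …○○○○●○[○]○○○○○○…
4) q0 h=24  …○○○●○●[○]○○○○○○…
5) q1 h=25  …○○●○●○[○]○○○○○○…
6) q0 h=26  …○●○●○●[○]○○○○○○…
7) q1 h=27  …●○●○●○[○]○○○○○○…
8) q0 h=28  …○●○●○●[○]○○○○○○…
9) q1 h=29  …●○●○●○[○]○○○○○○…

29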